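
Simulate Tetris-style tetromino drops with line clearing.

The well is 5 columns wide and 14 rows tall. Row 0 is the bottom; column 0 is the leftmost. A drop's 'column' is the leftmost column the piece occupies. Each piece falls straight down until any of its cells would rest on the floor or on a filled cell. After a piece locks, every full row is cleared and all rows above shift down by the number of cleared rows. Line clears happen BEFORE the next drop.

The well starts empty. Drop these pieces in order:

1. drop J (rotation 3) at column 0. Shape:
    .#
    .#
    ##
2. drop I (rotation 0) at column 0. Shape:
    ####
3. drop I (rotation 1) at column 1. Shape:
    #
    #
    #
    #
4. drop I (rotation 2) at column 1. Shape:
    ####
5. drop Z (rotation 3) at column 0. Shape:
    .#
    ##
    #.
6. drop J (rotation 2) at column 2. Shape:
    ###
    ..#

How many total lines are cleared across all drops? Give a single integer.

Drop 1: J rot3 at col 0 lands with bottom-row=0; cleared 0 line(s) (total 0); column heights now [1 3 0 0 0], max=3
Drop 2: I rot0 at col 0 lands with bottom-row=3; cleared 0 line(s) (total 0); column heights now [4 4 4 4 0], max=4
Drop 3: I rot1 at col 1 lands with bottom-row=4; cleared 0 line(s) (total 0); column heights now [4 8 4 4 0], max=8
Drop 4: I rot2 at col 1 lands with bottom-row=8; cleared 0 line(s) (total 0); column heights now [4 9 9 9 9], max=9
Drop 5: Z rot3 at col 0 lands with bottom-row=8; cleared 1 line(s) (total 1); column heights now [9 10 4 4 0], max=10
Drop 6: J rot2 at col 2 lands with bottom-row=3; cleared 1 line(s) (total 2); column heights now [8 9 4 4 4], max=9

Answer: 2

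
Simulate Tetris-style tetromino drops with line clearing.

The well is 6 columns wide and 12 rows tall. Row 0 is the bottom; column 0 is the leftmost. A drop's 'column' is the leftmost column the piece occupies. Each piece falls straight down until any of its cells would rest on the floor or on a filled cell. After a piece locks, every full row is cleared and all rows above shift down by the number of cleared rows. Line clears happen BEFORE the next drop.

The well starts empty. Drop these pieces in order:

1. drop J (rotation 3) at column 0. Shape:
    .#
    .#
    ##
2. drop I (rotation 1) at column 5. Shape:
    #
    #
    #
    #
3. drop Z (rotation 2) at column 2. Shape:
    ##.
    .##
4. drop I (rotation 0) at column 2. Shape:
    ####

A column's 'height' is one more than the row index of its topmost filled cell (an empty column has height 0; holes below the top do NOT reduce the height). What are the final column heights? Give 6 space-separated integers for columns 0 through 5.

Drop 1: J rot3 at col 0 lands with bottom-row=0; cleared 0 line(s) (total 0); column heights now [1 3 0 0 0 0], max=3
Drop 2: I rot1 at col 5 lands with bottom-row=0; cleared 0 line(s) (total 0); column heights now [1 3 0 0 0 4], max=4
Drop 3: Z rot2 at col 2 lands with bottom-row=0; cleared 0 line(s) (total 0); column heights now [1 3 2 2 1 4], max=4
Drop 4: I rot0 at col 2 lands with bottom-row=4; cleared 0 line(s) (total 0); column heights now [1 3 5 5 5 5], max=5

Answer: 1 3 5 5 5 5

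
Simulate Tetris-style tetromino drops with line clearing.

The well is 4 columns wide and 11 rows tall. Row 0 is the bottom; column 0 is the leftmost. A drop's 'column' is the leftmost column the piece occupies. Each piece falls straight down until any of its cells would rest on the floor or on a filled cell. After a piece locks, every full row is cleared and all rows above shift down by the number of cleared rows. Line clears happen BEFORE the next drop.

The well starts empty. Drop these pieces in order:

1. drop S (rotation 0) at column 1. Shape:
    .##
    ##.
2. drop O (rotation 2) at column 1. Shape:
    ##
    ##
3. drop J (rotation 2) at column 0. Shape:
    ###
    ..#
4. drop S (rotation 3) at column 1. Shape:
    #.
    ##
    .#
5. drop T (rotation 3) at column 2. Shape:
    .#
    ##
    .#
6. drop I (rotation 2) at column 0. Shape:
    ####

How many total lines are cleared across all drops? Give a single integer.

Drop 1: S rot0 at col 1 lands with bottom-row=0; cleared 0 line(s) (total 0); column heights now [0 1 2 2], max=2
Drop 2: O rot2 at col 1 lands with bottom-row=2; cleared 0 line(s) (total 0); column heights now [0 4 4 2], max=4
Drop 3: J rot2 at col 0 lands with bottom-row=4; cleared 0 line(s) (total 0); column heights now [6 6 6 2], max=6
Drop 4: S rot3 at col 1 lands with bottom-row=6; cleared 0 line(s) (total 0); column heights now [6 9 8 2], max=9
Drop 5: T rot3 at col 2 lands with bottom-row=7; cleared 0 line(s) (total 0); column heights now [6 9 9 10], max=10
Drop 6: I rot2 at col 0 lands with bottom-row=10; cleared 1 line(s) (total 1); column heights now [6 9 9 10], max=10

Answer: 1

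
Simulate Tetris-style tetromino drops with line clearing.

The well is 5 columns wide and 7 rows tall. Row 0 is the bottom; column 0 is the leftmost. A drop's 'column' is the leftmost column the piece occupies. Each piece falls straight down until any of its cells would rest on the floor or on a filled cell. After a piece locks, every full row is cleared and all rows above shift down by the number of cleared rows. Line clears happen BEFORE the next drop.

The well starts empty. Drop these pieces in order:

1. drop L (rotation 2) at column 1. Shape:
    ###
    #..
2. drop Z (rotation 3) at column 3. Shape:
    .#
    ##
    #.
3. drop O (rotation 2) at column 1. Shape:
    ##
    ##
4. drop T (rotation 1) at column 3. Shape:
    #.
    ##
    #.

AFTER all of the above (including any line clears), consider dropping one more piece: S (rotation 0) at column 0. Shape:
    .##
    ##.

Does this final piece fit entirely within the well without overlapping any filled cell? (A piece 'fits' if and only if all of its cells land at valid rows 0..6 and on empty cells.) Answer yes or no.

Answer: yes

Derivation:
Drop 1: L rot2 at col 1 lands with bottom-row=0; cleared 0 line(s) (total 0); column heights now [0 2 2 2 0], max=2
Drop 2: Z rot3 at col 3 lands with bottom-row=2; cleared 0 line(s) (total 0); column heights now [0 2 2 4 5], max=5
Drop 3: O rot2 at col 1 lands with bottom-row=2; cleared 0 line(s) (total 0); column heights now [0 4 4 4 5], max=5
Drop 4: T rot1 at col 3 lands with bottom-row=4; cleared 0 line(s) (total 0); column heights now [0 4 4 7 6], max=7
Test piece S rot0 at col 0 (width 3): heights before test = [0 4 4 7 6]; fits = True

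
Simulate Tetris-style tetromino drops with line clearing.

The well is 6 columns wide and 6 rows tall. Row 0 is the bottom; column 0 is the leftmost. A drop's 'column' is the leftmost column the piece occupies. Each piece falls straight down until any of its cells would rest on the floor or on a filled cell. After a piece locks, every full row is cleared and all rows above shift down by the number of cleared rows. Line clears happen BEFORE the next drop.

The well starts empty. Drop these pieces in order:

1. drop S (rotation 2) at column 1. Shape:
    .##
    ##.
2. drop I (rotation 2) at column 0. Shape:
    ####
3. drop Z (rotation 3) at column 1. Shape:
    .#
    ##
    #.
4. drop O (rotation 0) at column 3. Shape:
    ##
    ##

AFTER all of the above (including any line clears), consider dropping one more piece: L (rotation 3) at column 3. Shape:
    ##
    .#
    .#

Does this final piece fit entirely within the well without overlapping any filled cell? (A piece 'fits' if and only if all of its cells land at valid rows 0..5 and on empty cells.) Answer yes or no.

Answer: no

Derivation:
Drop 1: S rot2 at col 1 lands with bottom-row=0; cleared 0 line(s) (total 0); column heights now [0 1 2 2 0 0], max=2
Drop 2: I rot2 at col 0 lands with bottom-row=2; cleared 0 line(s) (total 0); column heights now [3 3 3 3 0 0], max=3
Drop 3: Z rot3 at col 1 lands with bottom-row=3; cleared 0 line(s) (total 0); column heights now [3 5 6 3 0 0], max=6
Drop 4: O rot0 at col 3 lands with bottom-row=3; cleared 0 line(s) (total 0); column heights now [3 5 6 5 5 0], max=6
Test piece L rot3 at col 3 (width 2): heights before test = [3 5 6 5 5 0]; fits = False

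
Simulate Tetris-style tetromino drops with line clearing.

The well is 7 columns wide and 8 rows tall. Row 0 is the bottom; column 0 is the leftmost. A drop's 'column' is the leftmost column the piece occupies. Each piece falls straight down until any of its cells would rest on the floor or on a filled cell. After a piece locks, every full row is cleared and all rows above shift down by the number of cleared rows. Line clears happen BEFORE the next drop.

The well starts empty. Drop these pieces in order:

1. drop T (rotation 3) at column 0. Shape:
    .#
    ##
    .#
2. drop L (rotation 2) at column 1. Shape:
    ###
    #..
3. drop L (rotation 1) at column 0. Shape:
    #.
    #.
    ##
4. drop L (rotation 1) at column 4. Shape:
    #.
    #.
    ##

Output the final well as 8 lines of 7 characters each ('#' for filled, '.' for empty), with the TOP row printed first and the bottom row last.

Answer: #......
#......
##.....
.###...
.#.....
.#..#..
##..#..
.#..##.

Derivation:
Drop 1: T rot3 at col 0 lands with bottom-row=0; cleared 0 line(s) (total 0); column heights now [2 3 0 0 0 0 0], max=3
Drop 2: L rot2 at col 1 lands with bottom-row=3; cleared 0 line(s) (total 0); column heights now [2 5 5 5 0 0 0], max=5
Drop 3: L rot1 at col 0 lands with bottom-row=5; cleared 0 line(s) (total 0); column heights now [8 6 5 5 0 0 0], max=8
Drop 4: L rot1 at col 4 lands with bottom-row=0; cleared 0 line(s) (total 0); column heights now [8 6 5 5 3 1 0], max=8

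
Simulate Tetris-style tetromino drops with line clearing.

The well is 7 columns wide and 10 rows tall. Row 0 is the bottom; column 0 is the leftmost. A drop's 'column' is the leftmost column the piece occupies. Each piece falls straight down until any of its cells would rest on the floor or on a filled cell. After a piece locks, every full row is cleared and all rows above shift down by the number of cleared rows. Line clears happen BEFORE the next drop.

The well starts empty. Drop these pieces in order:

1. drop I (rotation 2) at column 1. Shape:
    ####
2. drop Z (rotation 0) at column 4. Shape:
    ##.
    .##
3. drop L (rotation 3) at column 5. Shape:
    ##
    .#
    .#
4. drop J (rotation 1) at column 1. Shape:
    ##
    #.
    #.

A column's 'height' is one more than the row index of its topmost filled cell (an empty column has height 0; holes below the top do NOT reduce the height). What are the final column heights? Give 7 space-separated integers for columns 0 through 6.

Drop 1: I rot2 at col 1 lands with bottom-row=0; cleared 0 line(s) (total 0); column heights now [0 1 1 1 1 0 0], max=1
Drop 2: Z rot0 at col 4 lands with bottom-row=0; cleared 0 line(s) (total 0); column heights now [0 1 1 1 2 2 1], max=2
Drop 3: L rot3 at col 5 lands with bottom-row=1; cleared 0 line(s) (total 0); column heights now [0 1 1 1 2 4 4], max=4
Drop 4: J rot1 at col 1 lands with bottom-row=1; cleared 0 line(s) (total 0); column heights now [0 4 4 1 2 4 4], max=4

Answer: 0 4 4 1 2 4 4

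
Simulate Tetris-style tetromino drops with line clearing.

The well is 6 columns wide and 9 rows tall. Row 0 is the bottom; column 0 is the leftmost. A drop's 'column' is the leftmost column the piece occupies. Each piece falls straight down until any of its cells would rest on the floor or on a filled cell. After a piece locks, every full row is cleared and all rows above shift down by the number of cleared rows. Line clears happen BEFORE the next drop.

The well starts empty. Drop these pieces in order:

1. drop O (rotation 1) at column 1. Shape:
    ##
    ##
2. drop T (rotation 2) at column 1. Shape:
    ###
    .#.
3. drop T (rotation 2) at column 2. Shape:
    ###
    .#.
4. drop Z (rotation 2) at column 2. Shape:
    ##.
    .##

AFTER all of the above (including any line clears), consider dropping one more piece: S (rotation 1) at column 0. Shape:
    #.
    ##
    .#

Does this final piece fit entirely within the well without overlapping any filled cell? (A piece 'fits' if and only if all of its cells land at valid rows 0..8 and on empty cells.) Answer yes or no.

Drop 1: O rot1 at col 1 lands with bottom-row=0; cleared 0 line(s) (total 0); column heights now [0 2 2 0 0 0], max=2
Drop 2: T rot2 at col 1 lands with bottom-row=2; cleared 0 line(s) (total 0); column heights now [0 4 4 4 0 0], max=4
Drop 3: T rot2 at col 2 lands with bottom-row=4; cleared 0 line(s) (total 0); column heights now [0 4 6 6 6 0], max=6
Drop 4: Z rot2 at col 2 lands with bottom-row=6; cleared 0 line(s) (total 0); column heights now [0 4 8 8 7 0], max=8
Test piece S rot1 at col 0 (width 2): heights before test = [0 4 8 8 7 0]; fits = True

Answer: yes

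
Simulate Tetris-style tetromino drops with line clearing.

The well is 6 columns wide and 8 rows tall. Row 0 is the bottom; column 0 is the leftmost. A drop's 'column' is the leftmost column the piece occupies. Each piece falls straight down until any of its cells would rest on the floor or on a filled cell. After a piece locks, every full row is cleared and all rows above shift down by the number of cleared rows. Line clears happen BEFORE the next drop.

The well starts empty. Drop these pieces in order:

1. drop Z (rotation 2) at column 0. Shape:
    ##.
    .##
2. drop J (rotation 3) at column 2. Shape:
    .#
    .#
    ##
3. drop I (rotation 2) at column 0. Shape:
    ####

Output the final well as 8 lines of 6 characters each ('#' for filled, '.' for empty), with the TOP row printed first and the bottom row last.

Drop 1: Z rot2 at col 0 lands with bottom-row=0; cleared 0 line(s) (total 0); column heights now [2 2 1 0 0 0], max=2
Drop 2: J rot3 at col 2 lands with bottom-row=1; cleared 0 line(s) (total 0); column heights now [2 2 2 4 0 0], max=4
Drop 3: I rot2 at col 0 lands with bottom-row=4; cleared 0 line(s) (total 0); column heights now [5 5 5 5 0 0], max=5

Answer: ......
......
......
####..
...#..
...#..
####..
.##...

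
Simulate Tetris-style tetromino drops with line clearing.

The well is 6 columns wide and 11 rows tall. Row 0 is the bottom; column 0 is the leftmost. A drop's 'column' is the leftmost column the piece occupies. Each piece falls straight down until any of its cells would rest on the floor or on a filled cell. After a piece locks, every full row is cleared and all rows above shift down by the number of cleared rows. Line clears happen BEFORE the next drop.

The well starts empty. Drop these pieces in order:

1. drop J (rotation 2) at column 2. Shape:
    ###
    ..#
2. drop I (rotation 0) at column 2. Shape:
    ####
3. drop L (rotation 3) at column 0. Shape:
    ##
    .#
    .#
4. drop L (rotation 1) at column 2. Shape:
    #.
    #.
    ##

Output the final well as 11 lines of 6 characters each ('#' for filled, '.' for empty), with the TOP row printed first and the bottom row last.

Answer: ......
......
......
......
......
......
..#...
..#...
..##..
.####.
.#..#.

Derivation:
Drop 1: J rot2 at col 2 lands with bottom-row=0; cleared 0 line(s) (total 0); column heights now [0 0 2 2 2 0], max=2
Drop 2: I rot0 at col 2 lands with bottom-row=2; cleared 0 line(s) (total 0); column heights now [0 0 3 3 3 3], max=3
Drop 3: L rot3 at col 0 lands with bottom-row=0; cleared 1 line(s) (total 1); column heights now [0 2 2 2 2 0], max=2
Drop 4: L rot1 at col 2 lands with bottom-row=2; cleared 0 line(s) (total 1); column heights now [0 2 5 3 2 0], max=5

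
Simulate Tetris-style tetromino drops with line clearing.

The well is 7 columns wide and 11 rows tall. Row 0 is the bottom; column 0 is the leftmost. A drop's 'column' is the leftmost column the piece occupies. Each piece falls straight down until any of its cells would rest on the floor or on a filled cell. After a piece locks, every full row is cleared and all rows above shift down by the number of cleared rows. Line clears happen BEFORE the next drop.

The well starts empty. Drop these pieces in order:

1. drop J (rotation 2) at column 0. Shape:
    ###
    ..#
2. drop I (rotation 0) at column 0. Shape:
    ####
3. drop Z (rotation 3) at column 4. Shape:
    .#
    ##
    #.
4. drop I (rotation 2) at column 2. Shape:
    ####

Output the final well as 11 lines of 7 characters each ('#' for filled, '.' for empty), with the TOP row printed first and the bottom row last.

Drop 1: J rot2 at col 0 lands with bottom-row=0; cleared 0 line(s) (total 0); column heights now [2 2 2 0 0 0 0], max=2
Drop 2: I rot0 at col 0 lands with bottom-row=2; cleared 0 line(s) (total 0); column heights now [3 3 3 3 0 0 0], max=3
Drop 3: Z rot3 at col 4 lands with bottom-row=0; cleared 0 line(s) (total 0); column heights now [3 3 3 3 2 3 0], max=3
Drop 4: I rot2 at col 2 lands with bottom-row=3; cleared 0 line(s) (total 0); column heights now [3 3 4 4 4 4 0], max=4

Answer: .......
.......
.......
.......
.......
.......
.......
..####.
####.#.
###.##.
..#.#..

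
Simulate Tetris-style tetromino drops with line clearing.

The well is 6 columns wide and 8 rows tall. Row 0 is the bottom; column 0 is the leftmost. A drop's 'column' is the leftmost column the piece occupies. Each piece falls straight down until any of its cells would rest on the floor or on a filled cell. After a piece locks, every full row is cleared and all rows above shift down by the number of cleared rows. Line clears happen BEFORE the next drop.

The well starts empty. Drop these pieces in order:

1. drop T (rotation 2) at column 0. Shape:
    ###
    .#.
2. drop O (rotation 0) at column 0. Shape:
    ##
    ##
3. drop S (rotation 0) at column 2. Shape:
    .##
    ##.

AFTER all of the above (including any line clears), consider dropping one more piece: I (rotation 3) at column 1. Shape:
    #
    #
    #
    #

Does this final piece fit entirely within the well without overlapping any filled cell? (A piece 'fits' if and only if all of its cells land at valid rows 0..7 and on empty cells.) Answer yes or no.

Drop 1: T rot2 at col 0 lands with bottom-row=0; cleared 0 line(s) (total 0); column heights now [2 2 2 0 0 0], max=2
Drop 2: O rot0 at col 0 lands with bottom-row=2; cleared 0 line(s) (total 0); column heights now [4 4 2 0 0 0], max=4
Drop 3: S rot0 at col 2 lands with bottom-row=2; cleared 0 line(s) (total 0); column heights now [4 4 3 4 4 0], max=4
Test piece I rot3 at col 1 (width 1): heights before test = [4 4 3 4 4 0]; fits = True

Answer: yes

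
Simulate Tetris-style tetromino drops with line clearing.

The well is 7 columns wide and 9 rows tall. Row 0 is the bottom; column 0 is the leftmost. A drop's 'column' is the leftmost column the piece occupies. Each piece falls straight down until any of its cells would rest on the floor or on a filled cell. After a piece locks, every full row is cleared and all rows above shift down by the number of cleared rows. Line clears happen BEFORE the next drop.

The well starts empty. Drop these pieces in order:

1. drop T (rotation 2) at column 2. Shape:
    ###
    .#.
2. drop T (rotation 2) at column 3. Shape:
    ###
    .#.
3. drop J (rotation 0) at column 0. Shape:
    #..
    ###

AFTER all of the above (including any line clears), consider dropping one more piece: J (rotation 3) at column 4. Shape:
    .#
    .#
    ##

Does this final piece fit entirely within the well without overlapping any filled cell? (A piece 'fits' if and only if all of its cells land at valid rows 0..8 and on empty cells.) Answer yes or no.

Drop 1: T rot2 at col 2 lands with bottom-row=0; cleared 0 line(s) (total 0); column heights now [0 0 2 2 2 0 0], max=2
Drop 2: T rot2 at col 3 lands with bottom-row=2; cleared 0 line(s) (total 0); column heights now [0 0 2 4 4 4 0], max=4
Drop 3: J rot0 at col 0 lands with bottom-row=2; cleared 0 line(s) (total 0); column heights now [4 3 3 4 4 4 0], max=4
Test piece J rot3 at col 4 (width 2): heights before test = [4 3 3 4 4 4 0]; fits = True

Answer: yes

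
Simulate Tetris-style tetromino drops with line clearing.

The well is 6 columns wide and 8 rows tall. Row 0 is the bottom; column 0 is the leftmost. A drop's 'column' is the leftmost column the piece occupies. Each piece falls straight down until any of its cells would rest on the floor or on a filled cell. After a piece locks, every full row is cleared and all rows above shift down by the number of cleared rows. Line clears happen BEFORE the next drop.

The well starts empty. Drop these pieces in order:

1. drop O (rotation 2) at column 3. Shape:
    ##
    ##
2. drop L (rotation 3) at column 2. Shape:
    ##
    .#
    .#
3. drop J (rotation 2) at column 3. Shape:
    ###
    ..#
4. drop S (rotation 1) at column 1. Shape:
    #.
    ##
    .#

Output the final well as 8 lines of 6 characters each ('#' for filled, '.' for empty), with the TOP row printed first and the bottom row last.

Answer: .#....
.##...
..####
..##.#
...#..
...#..
...##.
...##.

Derivation:
Drop 1: O rot2 at col 3 lands with bottom-row=0; cleared 0 line(s) (total 0); column heights now [0 0 0 2 2 0], max=2
Drop 2: L rot3 at col 2 lands with bottom-row=2; cleared 0 line(s) (total 0); column heights now [0 0 5 5 2 0], max=5
Drop 3: J rot2 at col 3 lands with bottom-row=4; cleared 0 line(s) (total 0); column heights now [0 0 5 6 6 6], max=6
Drop 4: S rot1 at col 1 lands with bottom-row=5; cleared 0 line(s) (total 0); column heights now [0 8 7 6 6 6], max=8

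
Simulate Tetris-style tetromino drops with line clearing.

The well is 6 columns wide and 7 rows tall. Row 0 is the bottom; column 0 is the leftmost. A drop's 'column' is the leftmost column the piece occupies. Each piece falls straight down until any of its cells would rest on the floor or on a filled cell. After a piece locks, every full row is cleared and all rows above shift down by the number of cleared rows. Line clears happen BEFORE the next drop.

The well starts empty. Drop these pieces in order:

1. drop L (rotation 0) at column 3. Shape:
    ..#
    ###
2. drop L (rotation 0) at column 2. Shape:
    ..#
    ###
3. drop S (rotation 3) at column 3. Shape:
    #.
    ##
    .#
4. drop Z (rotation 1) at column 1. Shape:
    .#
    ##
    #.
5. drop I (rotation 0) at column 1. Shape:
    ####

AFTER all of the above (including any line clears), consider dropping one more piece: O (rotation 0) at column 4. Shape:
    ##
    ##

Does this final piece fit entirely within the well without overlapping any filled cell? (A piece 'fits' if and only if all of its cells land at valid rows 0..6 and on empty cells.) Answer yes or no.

Answer: no

Derivation:
Drop 1: L rot0 at col 3 lands with bottom-row=0; cleared 0 line(s) (total 0); column heights now [0 0 0 1 1 2], max=2
Drop 2: L rot0 at col 2 lands with bottom-row=1; cleared 0 line(s) (total 0); column heights now [0 0 2 2 3 2], max=3
Drop 3: S rot3 at col 3 lands with bottom-row=3; cleared 0 line(s) (total 0); column heights now [0 0 2 6 5 2], max=6
Drop 4: Z rot1 at col 1 lands with bottom-row=1; cleared 0 line(s) (total 0); column heights now [0 3 4 6 5 2], max=6
Drop 5: I rot0 at col 1 lands with bottom-row=6; cleared 0 line(s) (total 0); column heights now [0 7 7 7 7 2], max=7
Test piece O rot0 at col 4 (width 2): heights before test = [0 7 7 7 7 2]; fits = False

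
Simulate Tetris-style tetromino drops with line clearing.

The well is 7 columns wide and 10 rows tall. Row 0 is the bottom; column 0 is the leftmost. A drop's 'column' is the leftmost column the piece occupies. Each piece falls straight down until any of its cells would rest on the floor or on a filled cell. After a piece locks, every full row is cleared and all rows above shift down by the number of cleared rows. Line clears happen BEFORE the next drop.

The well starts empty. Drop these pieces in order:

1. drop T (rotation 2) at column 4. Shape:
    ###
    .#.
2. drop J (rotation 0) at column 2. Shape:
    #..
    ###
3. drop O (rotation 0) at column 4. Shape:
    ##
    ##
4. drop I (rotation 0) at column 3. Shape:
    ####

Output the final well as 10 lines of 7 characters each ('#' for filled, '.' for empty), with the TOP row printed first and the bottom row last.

Drop 1: T rot2 at col 4 lands with bottom-row=0; cleared 0 line(s) (total 0); column heights now [0 0 0 0 2 2 2], max=2
Drop 2: J rot0 at col 2 lands with bottom-row=2; cleared 0 line(s) (total 0); column heights now [0 0 4 3 3 2 2], max=4
Drop 3: O rot0 at col 4 lands with bottom-row=3; cleared 0 line(s) (total 0); column heights now [0 0 4 3 5 5 2], max=5
Drop 4: I rot0 at col 3 lands with bottom-row=5; cleared 0 line(s) (total 0); column heights now [0 0 4 6 6 6 6], max=6

Answer: .......
.......
.......
.......
...####
....##.
..#.##.
..###..
....###
.....#.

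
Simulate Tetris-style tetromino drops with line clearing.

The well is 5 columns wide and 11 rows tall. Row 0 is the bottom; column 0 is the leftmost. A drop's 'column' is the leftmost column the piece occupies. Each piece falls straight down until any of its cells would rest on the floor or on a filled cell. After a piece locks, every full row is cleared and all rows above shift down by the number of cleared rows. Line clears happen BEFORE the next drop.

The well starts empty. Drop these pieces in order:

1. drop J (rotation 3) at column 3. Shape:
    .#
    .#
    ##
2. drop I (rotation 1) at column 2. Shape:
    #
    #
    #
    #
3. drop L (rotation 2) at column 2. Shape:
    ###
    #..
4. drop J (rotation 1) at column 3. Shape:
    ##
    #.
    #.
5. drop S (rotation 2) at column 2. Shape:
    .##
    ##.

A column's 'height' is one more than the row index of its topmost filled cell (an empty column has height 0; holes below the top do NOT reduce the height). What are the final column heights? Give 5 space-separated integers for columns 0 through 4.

Answer: 0 0 10 11 11

Derivation:
Drop 1: J rot3 at col 3 lands with bottom-row=0; cleared 0 line(s) (total 0); column heights now [0 0 0 1 3], max=3
Drop 2: I rot1 at col 2 lands with bottom-row=0; cleared 0 line(s) (total 0); column heights now [0 0 4 1 3], max=4
Drop 3: L rot2 at col 2 lands with bottom-row=4; cleared 0 line(s) (total 0); column heights now [0 0 6 6 6], max=6
Drop 4: J rot1 at col 3 lands with bottom-row=6; cleared 0 line(s) (total 0); column heights now [0 0 6 9 9], max=9
Drop 5: S rot2 at col 2 lands with bottom-row=9; cleared 0 line(s) (total 0); column heights now [0 0 10 11 11], max=11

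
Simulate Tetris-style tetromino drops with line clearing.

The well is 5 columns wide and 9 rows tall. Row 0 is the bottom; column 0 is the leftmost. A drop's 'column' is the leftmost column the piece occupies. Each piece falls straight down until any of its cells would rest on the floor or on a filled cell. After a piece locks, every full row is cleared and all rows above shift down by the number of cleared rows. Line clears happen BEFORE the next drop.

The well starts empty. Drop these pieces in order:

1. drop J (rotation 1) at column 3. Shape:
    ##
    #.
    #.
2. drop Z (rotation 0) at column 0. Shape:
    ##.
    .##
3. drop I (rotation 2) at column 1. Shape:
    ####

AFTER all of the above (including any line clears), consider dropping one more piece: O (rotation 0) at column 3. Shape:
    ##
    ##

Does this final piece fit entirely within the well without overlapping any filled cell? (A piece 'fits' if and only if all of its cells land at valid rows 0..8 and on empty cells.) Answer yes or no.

Drop 1: J rot1 at col 3 lands with bottom-row=0; cleared 0 line(s) (total 0); column heights now [0 0 0 3 3], max=3
Drop 2: Z rot0 at col 0 lands with bottom-row=0; cleared 0 line(s) (total 0); column heights now [2 2 1 3 3], max=3
Drop 3: I rot2 at col 1 lands with bottom-row=3; cleared 0 line(s) (total 0); column heights now [2 4 4 4 4], max=4
Test piece O rot0 at col 3 (width 2): heights before test = [2 4 4 4 4]; fits = True

Answer: yes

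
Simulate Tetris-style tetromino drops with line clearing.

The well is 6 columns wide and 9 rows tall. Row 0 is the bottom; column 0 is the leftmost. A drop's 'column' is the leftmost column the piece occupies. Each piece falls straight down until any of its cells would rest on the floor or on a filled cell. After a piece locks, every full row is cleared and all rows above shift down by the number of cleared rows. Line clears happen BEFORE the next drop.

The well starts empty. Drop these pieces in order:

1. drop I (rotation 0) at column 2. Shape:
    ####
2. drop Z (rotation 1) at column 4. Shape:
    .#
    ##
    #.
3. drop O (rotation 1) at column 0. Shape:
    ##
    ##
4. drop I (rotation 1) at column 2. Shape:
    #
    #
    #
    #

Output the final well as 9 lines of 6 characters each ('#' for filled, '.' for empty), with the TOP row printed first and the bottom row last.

Answer: ......
......
......
......
......
..#...
..#..#
..#.##
###.#.

Derivation:
Drop 1: I rot0 at col 2 lands with bottom-row=0; cleared 0 line(s) (total 0); column heights now [0 0 1 1 1 1], max=1
Drop 2: Z rot1 at col 4 lands with bottom-row=1; cleared 0 line(s) (total 0); column heights now [0 0 1 1 3 4], max=4
Drop 3: O rot1 at col 0 lands with bottom-row=0; cleared 1 line(s) (total 1); column heights now [1 1 0 0 2 3], max=3
Drop 4: I rot1 at col 2 lands with bottom-row=0; cleared 0 line(s) (total 1); column heights now [1 1 4 0 2 3], max=4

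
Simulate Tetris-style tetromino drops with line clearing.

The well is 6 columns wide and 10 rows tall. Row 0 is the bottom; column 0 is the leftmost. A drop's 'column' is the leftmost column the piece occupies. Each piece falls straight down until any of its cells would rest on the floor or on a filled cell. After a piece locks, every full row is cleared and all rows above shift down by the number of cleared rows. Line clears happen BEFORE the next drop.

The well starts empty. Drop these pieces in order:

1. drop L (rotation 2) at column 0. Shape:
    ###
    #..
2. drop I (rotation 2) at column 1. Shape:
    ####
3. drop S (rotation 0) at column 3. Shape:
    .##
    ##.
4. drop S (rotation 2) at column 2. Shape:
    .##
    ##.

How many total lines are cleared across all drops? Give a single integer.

Drop 1: L rot2 at col 0 lands with bottom-row=0; cleared 0 line(s) (total 0); column heights now [2 2 2 0 0 0], max=2
Drop 2: I rot2 at col 1 lands with bottom-row=2; cleared 0 line(s) (total 0); column heights now [2 3 3 3 3 0], max=3
Drop 3: S rot0 at col 3 lands with bottom-row=3; cleared 0 line(s) (total 0); column heights now [2 3 3 4 5 5], max=5
Drop 4: S rot2 at col 2 lands with bottom-row=4; cleared 0 line(s) (total 0); column heights now [2 3 5 6 6 5], max=6

Answer: 0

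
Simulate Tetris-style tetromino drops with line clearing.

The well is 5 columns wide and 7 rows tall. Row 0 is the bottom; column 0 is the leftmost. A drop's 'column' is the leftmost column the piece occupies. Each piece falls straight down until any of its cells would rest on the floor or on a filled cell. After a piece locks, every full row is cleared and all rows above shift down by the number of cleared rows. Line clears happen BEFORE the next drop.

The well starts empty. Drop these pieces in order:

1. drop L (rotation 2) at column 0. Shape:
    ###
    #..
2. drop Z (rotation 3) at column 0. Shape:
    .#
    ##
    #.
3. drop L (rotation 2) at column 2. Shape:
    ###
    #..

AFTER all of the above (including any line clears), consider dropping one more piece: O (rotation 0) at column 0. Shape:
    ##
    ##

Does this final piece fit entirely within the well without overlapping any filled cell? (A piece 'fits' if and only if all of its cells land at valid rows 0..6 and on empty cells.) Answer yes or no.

Drop 1: L rot2 at col 0 lands with bottom-row=0; cleared 0 line(s) (total 0); column heights now [2 2 2 0 0], max=2
Drop 2: Z rot3 at col 0 lands with bottom-row=2; cleared 0 line(s) (total 0); column heights now [4 5 2 0 0], max=5
Drop 3: L rot2 at col 2 lands with bottom-row=2; cleared 1 line(s) (total 1); column heights now [3 4 3 0 0], max=4
Test piece O rot0 at col 0 (width 2): heights before test = [3 4 3 0 0]; fits = True

Answer: yes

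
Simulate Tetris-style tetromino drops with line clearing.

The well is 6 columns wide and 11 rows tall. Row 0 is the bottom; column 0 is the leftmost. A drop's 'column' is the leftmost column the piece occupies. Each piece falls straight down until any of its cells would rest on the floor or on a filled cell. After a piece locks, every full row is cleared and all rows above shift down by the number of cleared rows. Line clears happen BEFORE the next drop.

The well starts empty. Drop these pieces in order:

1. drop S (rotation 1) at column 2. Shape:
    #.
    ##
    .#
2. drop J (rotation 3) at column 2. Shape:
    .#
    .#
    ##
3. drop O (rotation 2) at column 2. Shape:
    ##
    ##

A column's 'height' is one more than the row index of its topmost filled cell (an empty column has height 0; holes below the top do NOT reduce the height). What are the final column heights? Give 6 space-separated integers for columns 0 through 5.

Drop 1: S rot1 at col 2 lands with bottom-row=0; cleared 0 line(s) (total 0); column heights now [0 0 3 2 0 0], max=3
Drop 2: J rot3 at col 2 lands with bottom-row=3; cleared 0 line(s) (total 0); column heights now [0 0 4 6 0 0], max=6
Drop 3: O rot2 at col 2 lands with bottom-row=6; cleared 0 line(s) (total 0); column heights now [0 0 8 8 0 0], max=8

Answer: 0 0 8 8 0 0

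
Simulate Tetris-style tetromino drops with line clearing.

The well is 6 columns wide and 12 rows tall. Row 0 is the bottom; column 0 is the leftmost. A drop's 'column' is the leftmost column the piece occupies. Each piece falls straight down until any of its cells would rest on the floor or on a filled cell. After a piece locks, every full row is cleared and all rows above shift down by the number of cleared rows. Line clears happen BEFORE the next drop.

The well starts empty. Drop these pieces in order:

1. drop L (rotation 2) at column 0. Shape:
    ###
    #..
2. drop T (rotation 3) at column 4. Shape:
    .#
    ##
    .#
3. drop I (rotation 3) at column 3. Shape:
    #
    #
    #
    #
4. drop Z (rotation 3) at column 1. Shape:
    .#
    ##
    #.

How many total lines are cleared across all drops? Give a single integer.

Answer: 1

Derivation:
Drop 1: L rot2 at col 0 lands with bottom-row=0; cleared 0 line(s) (total 0); column heights now [2 2 2 0 0 0], max=2
Drop 2: T rot3 at col 4 lands with bottom-row=0; cleared 0 line(s) (total 0); column heights now [2 2 2 0 2 3], max=3
Drop 3: I rot3 at col 3 lands with bottom-row=0; cleared 1 line(s) (total 1); column heights now [1 0 0 3 0 2], max=3
Drop 4: Z rot3 at col 1 lands with bottom-row=0; cleared 0 line(s) (total 1); column heights now [1 2 3 3 0 2], max=3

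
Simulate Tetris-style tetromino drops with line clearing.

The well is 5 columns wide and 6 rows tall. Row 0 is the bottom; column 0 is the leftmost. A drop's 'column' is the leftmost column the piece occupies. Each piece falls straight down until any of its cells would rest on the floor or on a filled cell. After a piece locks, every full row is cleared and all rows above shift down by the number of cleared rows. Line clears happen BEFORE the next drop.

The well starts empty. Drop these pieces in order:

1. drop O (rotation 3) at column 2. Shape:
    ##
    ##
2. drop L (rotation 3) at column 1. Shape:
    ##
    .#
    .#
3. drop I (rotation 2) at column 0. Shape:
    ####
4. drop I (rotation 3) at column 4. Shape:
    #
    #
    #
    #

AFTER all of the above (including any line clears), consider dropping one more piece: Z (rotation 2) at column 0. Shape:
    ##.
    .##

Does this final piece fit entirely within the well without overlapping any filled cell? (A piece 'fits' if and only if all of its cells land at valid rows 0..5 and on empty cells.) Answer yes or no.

Answer: no

Derivation:
Drop 1: O rot3 at col 2 lands with bottom-row=0; cleared 0 line(s) (total 0); column heights now [0 0 2 2 0], max=2
Drop 2: L rot3 at col 1 lands with bottom-row=2; cleared 0 line(s) (total 0); column heights now [0 5 5 2 0], max=5
Drop 3: I rot2 at col 0 lands with bottom-row=5; cleared 0 line(s) (total 0); column heights now [6 6 6 6 0], max=6
Drop 4: I rot3 at col 4 lands with bottom-row=0; cleared 0 line(s) (total 0); column heights now [6 6 6 6 4], max=6
Test piece Z rot2 at col 0 (width 3): heights before test = [6 6 6 6 4]; fits = False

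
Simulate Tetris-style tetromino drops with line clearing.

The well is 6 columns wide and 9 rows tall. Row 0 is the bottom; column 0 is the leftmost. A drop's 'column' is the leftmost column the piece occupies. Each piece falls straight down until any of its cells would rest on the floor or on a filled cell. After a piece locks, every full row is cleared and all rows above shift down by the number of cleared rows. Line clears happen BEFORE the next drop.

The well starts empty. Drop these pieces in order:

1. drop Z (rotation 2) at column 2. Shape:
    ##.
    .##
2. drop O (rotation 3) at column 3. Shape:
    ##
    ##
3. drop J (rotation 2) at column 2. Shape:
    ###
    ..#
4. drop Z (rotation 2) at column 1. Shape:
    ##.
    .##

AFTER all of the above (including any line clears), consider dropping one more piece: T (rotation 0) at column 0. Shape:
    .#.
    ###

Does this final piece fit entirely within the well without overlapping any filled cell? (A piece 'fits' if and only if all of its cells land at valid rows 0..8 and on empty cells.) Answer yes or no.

Drop 1: Z rot2 at col 2 lands with bottom-row=0; cleared 0 line(s) (total 0); column heights now [0 0 2 2 1 0], max=2
Drop 2: O rot3 at col 3 lands with bottom-row=2; cleared 0 line(s) (total 0); column heights now [0 0 2 4 4 0], max=4
Drop 3: J rot2 at col 2 lands with bottom-row=4; cleared 0 line(s) (total 0); column heights now [0 0 6 6 6 0], max=6
Drop 4: Z rot2 at col 1 lands with bottom-row=6; cleared 0 line(s) (total 0); column heights now [0 8 8 7 6 0], max=8
Test piece T rot0 at col 0 (width 3): heights before test = [0 8 8 7 6 0]; fits = False

Answer: no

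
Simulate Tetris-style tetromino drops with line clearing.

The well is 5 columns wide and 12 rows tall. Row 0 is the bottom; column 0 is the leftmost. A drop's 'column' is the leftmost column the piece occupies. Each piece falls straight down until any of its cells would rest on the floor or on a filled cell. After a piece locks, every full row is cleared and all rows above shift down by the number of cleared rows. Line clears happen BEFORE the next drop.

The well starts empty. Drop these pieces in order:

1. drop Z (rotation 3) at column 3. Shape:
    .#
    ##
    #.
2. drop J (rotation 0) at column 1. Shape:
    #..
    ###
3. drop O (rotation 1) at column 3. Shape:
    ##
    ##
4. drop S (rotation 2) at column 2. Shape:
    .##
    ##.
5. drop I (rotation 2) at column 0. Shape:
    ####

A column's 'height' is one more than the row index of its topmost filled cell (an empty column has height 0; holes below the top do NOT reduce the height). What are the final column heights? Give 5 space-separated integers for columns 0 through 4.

Drop 1: Z rot3 at col 3 lands with bottom-row=0; cleared 0 line(s) (total 0); column heights now [0 0 0 2 3], max=3
Drop 2: J rot0 at col 1 lands with bottom-row=2; cleared 0 line(s) (total 0); column heights now [0 4 3 3 3], max=4
Drop 3: O rot1 at col 3 lands with bottom-row=3; cleared 0 line(s) (total 0); column heights now [0 4 3 5 5], max=5
Drop 4: S rot2 at col 2 lands with bottom-row=5; cleared 0 line(s) (total 0); column heights now [0 4 6 7 7], max=7
Drop 5: I rot2 at col 0 lands with bottom-row=7; cleared 0 line(s) (total 0); column heights now [8 8 8 8 7], max=8

Answer: 8 8 8 8 7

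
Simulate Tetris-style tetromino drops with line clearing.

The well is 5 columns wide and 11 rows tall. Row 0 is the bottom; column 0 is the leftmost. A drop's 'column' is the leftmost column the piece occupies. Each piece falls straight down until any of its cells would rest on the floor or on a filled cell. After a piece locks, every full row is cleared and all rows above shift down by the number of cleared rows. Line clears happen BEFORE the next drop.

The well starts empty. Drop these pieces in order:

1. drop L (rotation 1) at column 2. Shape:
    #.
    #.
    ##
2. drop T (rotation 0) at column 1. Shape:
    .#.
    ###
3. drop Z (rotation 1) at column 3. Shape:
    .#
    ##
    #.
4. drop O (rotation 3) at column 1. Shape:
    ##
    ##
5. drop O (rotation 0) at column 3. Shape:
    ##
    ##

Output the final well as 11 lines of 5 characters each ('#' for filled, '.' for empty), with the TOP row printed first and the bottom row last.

Drop 1: L rot1 at col 2 lands with bottom-row=0; cleared 0 line(s) (total 0); column heights now [0 0 3 1 0], max=3
Drop 2: T rot0 at col 1 lands with bottom-row=3; cleared 0 line(s) (total 0); column heights now [0 4 5 4 0], max=5
Drop 3: Z rot1 at col 3 lands with bottom-row=4; cleared 0 line(s) (total 0); column heights now [0 4 5 6 7], max=7
Drop 4: O rot3 at col 1 lands with bottom-row=5; cleared 0 line(s) (total 0); column heights now [0 7 7 6 7], max=7
Drop 5: O rot0 at col 3 lands with bottom-row=7; cleared 0 line(s) (total 0); column heights now [0 7 7 9 9], max=9

Answer: .....
.....
...##
...##
.##.#
.####
..##.
.###.
..#..
..#..
..##.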